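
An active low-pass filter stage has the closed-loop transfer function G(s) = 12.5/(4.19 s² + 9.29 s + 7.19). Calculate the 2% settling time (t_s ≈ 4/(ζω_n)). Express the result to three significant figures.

t_s ≈ 3.61 s

Dividing through by 4.19: denominator becomes s² + 2.217 s + 1.716.
So ω_n = √1.716 = 1.31 rad/s and ζ = 2.217/(2·1.31) = 0.846.
t_s ≈ 4/(ζω_n) = 3.61 s.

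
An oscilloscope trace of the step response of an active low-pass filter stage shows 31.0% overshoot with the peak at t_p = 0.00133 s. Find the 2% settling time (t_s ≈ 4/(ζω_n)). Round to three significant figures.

The overshoot fixes ζ = −ln(OS)/√(π²+ln²(OS)) = 0.349.
From t_p = π/ω_d, ω_d = π/0.00133 = 2360 rad/s, so ω_n = ω_d/√(1−ζ²) = 2520 rad/s.
t_s ≈ 4/(ζω_n) = 4/(0.349·2520) = 0.00454 s.

t_s ≈ 0.00454 s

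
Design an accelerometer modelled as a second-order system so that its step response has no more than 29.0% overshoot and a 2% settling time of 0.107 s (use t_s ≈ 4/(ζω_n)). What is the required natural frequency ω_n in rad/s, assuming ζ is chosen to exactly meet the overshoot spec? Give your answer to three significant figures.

ω_n ≈ 102 rad/s

ζ = −ln(OS)/√(π² + (ln OS)²). With OS = 0.290, ln OS = −1.238 and ζ = 1.238/3.377 = 0.367.
Then ω_n = 4/(ζ t_s) = 4/(0.367 × 0.107) = 102 rad/s.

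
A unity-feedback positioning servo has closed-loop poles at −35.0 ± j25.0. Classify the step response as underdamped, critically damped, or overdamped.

underdamped

Since the poles form a complex-conjugate pair with nonzero imaginary part, the response is underdamped.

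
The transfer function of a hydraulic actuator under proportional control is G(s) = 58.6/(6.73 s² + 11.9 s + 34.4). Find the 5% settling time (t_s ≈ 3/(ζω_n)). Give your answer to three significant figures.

Dividing through by 6.73: denominator becomes s² + 1.768 s + 5.111.
So ω_n = √5.111 = 2.26 rad/s and ζ = 1.768/(2·2.26) = 0.391.
t_s ≈ 3/(ζω_n) = 3.39 s.

t_s ≈ 3.39 s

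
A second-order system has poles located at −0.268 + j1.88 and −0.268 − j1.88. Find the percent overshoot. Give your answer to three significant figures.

%OS ≈ 63.9%

With σ = 0.268, ω_d = 1.88: ω_n = √(σ²+ω_d²) = 1.90 rad/s, ζ = σ/ω_n = 0.141.
Overshoot: exp(−π·0.141/√(1−0.141²)) = 0.639, i.e. 63.9%.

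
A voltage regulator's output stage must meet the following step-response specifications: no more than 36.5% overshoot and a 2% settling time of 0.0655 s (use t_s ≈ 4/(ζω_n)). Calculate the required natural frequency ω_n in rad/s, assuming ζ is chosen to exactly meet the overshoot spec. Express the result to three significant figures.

ω_n ≈ 200 rad/s

ζ = −ln(OS)/√(π² + (ln OS)²). With OS = 0.365, ln OS = −1.008 and ζ = 1.008/3.299 = 0.305.
From t_s ≈ 4/(ζω_n): ω_n = 4/(ζ·t_s) = 4/(0.305·0.0655) = 200 rad/s.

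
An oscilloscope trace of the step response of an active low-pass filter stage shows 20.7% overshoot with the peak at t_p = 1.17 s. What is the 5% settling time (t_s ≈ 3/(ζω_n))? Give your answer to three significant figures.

From the overshoot, ζ = −ln(OS)/√(π²+ln²(OS)) = 0.448.
From t_p = π/ω_d, ω_d = π/1.17 = 2.69 rad/s, so ω_n = ω_d/√(1−ζ²) = 3.00 rad/s.
t_s ≈ 3/(ζω_n) = 3/(0.448·3.00) = 2.23 s.

t_s ≈ 2.23 s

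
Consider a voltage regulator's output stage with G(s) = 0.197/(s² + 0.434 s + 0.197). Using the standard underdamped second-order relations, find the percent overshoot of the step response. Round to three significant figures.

%OS ≈ 17.2%

Comparing the denominator to s² + 2ζω_n s + ω_n²: ω_n = √0.197 = 0.444 rad/s, and 2ζω_n = 0.434 so ζ = 0.434/(2·0.444) = 0.489.
%OS = 100·exp(−πζ/√(1−ζ²)) = 17.2%.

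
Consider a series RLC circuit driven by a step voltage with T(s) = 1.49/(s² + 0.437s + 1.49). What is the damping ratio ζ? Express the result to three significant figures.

ζ ≈ 0.179

ω_n = √1.49 = 1.22 rad/s; ζ = 0.437/(2·1.22) = 0.179.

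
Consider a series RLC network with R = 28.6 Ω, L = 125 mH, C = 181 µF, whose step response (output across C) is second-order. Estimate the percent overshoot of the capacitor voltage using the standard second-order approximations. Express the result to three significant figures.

For a series RLC circuit (capacitor voltage as output), ω_n = 1/√(LC) = 1/√(125 mH · 181 µF) = 210 rad/s.
ζ = (R/2)·√(C/L) = (28.6/2)·√(181 µF/125 mH) = 0.544.
%OS = 100·exp(−πζ/√(1−ζ²)) = 13.0%.

%OS ≈ 13.0%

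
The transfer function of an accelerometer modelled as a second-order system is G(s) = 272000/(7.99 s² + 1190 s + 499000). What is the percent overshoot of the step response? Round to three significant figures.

%OS ≈ 37.5%

Dividing through by 7.99: denominator becomes s² + 148.9 s + 62450.
So ω_n = √62450 = 250 rad/s and ζ = 148.9/(2·250) = 0.298.
%OS = 100·exp(−πζ/√(1−ζ²)) = 37.5%.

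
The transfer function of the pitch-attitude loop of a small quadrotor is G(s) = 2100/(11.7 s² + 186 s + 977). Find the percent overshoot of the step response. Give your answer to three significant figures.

%OS ≈ 0.393%

Dividing through by 11.7: denominator becomes s² + 15.90 s + 83.50.
So ω_n = √83.50 = 9.14 rad/s and ζ = 15.90/(2·9.14) = 0.870.
Overshoot: exp(−π·0.870/√(1−0.870²)) = 0.00393, i.e. 0.393%.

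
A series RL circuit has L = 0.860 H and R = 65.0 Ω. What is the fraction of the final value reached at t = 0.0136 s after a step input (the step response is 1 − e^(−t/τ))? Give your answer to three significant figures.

y/y_∞ ≈ 0.642

τ = L/R = 0.860/65.0 = 0.0132 s.
y(t)/y_∞ = 1 − e^(−t/τ) = 1 − e^(−0.0136/0.0132) = 1 − e^(−1.03) = 0.642.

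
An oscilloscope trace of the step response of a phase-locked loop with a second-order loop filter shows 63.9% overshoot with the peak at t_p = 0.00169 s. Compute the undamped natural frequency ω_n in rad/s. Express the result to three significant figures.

ω_n ≈ 1880 rad/s

The overshoot fixes ζ = −ln(OS)/√(π²+ln²(OS)) = 0.141.
From t_p = π/ω_d, ω_d = π/0.00169 = 1860 rad/s, so ω_n = ω_d/√(1−ζ²) = 1880 rad/s.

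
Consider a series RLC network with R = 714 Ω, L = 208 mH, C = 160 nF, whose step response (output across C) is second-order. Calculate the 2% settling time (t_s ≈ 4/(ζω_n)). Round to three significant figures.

For a series RLC circuit (capacitor voltage as output), ω_n = 1/√(LC) = 1/√(208 mH · 160 nF) = 5480 rad/s.
ζ = (R/2)·√(C/L) = (714/2)·√(160 nF/208 mH) = 0.313.
t_s ≈ 4/(ζω_n) = 0.00233 s.

t_s ≈ 0.00233 s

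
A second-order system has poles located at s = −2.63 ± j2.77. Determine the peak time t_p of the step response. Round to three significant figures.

t_p = π/ω_d with ω_d = 2.77 (the imaginary part), so t_p = 1.13 s.

t_p ≈ 1.13 s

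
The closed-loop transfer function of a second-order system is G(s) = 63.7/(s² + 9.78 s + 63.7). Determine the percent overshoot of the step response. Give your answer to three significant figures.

Comparing the denominator to s² + 2ζω_n s + ω_n²: ω_n = √63.7 = 7.98 rad/s, and 2ζω_n = 9.78 so ζ = 9.78/(2·7.98) = 0.613.
Overshoot: exp(−π·0.613/√(1−0.613²)) = 0.0876, i.e. 8.76%.

%OS ≈ 8.76%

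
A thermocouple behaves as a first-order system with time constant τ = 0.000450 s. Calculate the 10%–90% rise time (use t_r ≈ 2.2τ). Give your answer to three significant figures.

t_r ≈ 2.2τ = 0.000990 s.

t_r ≈ 0.000990 s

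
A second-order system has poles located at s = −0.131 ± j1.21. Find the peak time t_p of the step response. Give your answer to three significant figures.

t_p ≈ 2.60 s

t_p = π/ω_d with ω_d = 1.21 (the imaginary part), so t_p = 2.60 s.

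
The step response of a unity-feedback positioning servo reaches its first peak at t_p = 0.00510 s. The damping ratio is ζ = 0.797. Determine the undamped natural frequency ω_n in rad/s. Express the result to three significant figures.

Peak time t_p = π/ω_d, so ω_d = π/t_p = π/0.00510 = 616 rad/s.
ω_n = ω_d/√(1−ζ²) = 616/√0.365 = 1020 rad/s.

ω_n ≈ 1020 rad/s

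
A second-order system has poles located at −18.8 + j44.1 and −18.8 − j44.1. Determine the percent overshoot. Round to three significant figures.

With σ = 18.8, ω_d = 44.1: ω_n = √(σ²+ω_d²) = 47.9 rad/s, ζ = σ/ω_n = 0.392.
%OS = 100·exp(−πζ/√(1−ζ²)) = 26.2%.

%OS ≈ 26.2%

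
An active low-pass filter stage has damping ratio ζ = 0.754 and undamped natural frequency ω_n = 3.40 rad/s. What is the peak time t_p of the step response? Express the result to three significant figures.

t_p ≈ 1.41 s

The damped frequency is ω_d = ω_n√(1−ζ²) = 3.40·√(1−0.569) = 2.23 rad/s.
Peak time t_p = π/ω_d = π/2.23 = 1.41 s.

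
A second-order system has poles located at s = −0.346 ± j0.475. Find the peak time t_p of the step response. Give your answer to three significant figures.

t_p = π/ω_d with ω_d = 0.475 (the imaginary part), so t_p = 6.61 s.

t_p ≈ 6.61 s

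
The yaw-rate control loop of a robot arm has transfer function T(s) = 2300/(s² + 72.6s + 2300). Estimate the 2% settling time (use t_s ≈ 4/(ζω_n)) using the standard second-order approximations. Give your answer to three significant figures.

ω_n = √2300 = 48.0 rad/s; ζ = 72.6/(2·48.0) = 0.757.
t_s ≈ 4/(ζω_n) = 4/(0.757·48.0) = 0.110 s.

t_s ≈ 0.110 s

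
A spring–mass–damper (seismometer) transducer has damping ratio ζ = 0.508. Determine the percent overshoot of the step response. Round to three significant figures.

%OS ≈ 15.7%

For an underdamped second-order system, %OS = 100·exp(−πζ/√(1−ζ²)).
πζ/√(1−ζ²) = π·0.508/√(1−0.258) = 1.853, so %OS = 100·e^(−1.853) = 15.7%.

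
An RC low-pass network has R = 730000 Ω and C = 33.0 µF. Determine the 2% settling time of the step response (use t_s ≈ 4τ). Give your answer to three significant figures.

τ = RC = 730000 × 33.0 µF = 24.1 s.
t_s ≈ 4τ = 96.4 s.

t_s ≈ 96.4 s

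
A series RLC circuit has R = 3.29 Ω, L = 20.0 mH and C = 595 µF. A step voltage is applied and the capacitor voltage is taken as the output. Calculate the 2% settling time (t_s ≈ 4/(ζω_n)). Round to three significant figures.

For a series RLC circuit (capacitor voltage as output), ω_n = 1/√(LC) = 1/√(20.0 mH · 595 µF) = 290 rad/s.
ζ = (R/2)·√(C/L) = (3.29/2)·√(595 µF/20.0 mH) = 0.284.
t_s ≈ 4/(ζω_n) = 0.0486 s.

t_s ≈ 0.0486 s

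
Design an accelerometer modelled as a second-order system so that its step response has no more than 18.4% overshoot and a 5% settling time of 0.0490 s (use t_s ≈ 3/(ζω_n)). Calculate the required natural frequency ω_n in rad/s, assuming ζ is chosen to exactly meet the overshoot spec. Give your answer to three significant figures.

ω_n ≈ 129 rad/s

ζ = −ln(OS)/√(π² + (ln OS)²). With OS = 0.184, ln OS = −1.693 and ζ = 1.693/3.569 = 0.474.
From t_s ≈ 3/(ζω_n): ω_n = 3/(ζ·t_s) = 3/(0.474·0.0490) = 129 rad/s.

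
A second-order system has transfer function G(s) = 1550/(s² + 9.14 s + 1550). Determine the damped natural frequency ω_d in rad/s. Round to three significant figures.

ω_d ≈ 39.1 rad/s

Comparing the denominator to s² + 2ζω_n s + ω_n²: ω_n = √1550 = 39.4 rad/s, and 2ζω_n = 9.14 so ζ = 9.14/(2·39.4) = 0.116.
ω_d = ω_n√(1−ζ²) = 39.1 rad/s.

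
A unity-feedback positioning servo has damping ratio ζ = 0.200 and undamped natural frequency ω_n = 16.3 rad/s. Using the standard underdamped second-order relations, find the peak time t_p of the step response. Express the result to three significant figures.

The damped frequency is ω_d = ω_n√(1−ζ²) = 16.3·√(1−0.0400) = 16.0 rad/s.
Peak time t_p = π/ω_d = π/16.0 = 0.197 s.

t_p ≈ 0.197 s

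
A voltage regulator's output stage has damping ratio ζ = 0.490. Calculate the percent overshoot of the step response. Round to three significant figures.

%OS ≈ 17.1%

For an underdamped second-order system, %OS = 100·exp(−πζ/√(1−ζ²)).
πζ/√(1−ζ²) = π·0.490/√(1−0.240) = 1.766, so %OS = 100·e^(−1.766) = 17.1%.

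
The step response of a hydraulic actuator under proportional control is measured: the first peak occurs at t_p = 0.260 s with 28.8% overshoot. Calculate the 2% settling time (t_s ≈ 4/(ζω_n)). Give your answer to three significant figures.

t_s ≈ 0.835 s

ζ from %OS: ζ = |ln 0.288|/√(π²+ln²0.288) = 0.368.
From t_p = π/ω_d, ω_d = π/0.260 = 12.1 rad/s, so ω_n = ω_d/√(1−ζ²) = 13.0 rad/s.
t_s ≈ 4/(ζω_n) = 4/(0.368·13.0) = 0.835 s.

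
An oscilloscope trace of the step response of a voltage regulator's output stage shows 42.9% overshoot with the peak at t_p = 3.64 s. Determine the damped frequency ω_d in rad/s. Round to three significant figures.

ω_d ≈ 0.863 rad/s

t_p = π/ω_d, so ω_d = π/3.64 = 0.863 rad/s.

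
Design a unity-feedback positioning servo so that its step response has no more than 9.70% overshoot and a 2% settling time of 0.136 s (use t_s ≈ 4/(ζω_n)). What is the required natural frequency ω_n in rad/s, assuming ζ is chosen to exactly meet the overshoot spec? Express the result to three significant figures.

From %OS = 100·exp(−πζ/√(1−ζ²)), invert to get ζ = −ln(OS)/√(π² + ln²(OS)) with OS = 0.0970.
−ln 0.0970 = 2.333, so ζ = 2.333/√(π² + 5.443) = 0.596.
From t_s ≈ 4/(ζω_n): ω_n = 4/(ζ·t_s) = 4/(0.596·0.136) = 49.3 rad/s.

ω_n ≈ 49.3 rad/s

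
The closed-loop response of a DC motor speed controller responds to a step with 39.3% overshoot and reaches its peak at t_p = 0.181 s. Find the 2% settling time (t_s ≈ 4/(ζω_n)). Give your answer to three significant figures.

t_s ≈ 0.775 s

From the overshoot, ζ = −ln(OS)/√(π²+ln²(OS)) = 0.285.
From t_p = π/ω_d, ω_d = π/0.181 = 17.4 rad/s, so ω_n = ω_d/√(1−ζ²) = 18.1 rad/s.
t_s ≈ 4/(ζω_n) = 4/(0.285·18.1) = 0.775 s.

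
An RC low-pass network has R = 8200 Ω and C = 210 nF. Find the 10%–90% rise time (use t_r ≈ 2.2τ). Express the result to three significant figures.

t_r ≈ 0.00379 s

τ = RC = 8200 × 210 nF = 0.00172 s.
t_r ≈ 2.2τ = 0.00379 s.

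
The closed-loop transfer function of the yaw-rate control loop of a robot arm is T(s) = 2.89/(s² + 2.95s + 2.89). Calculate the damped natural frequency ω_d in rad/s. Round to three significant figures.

Comparing the denominator to s² + 2ζω_n s + ω_n²: ω_n = √2.89 = 1.70 rad/s, and 2ζω_n = 2.95 so ζ = 2.95/(2·1.70) = 0.868.
The damped frequency ω_d = ω_n√(1−ζ²) = 0.845 rad/s.

ω_d ≈ 0.845 rad/s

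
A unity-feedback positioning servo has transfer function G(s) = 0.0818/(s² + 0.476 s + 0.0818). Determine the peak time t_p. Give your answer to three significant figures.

ω_n = √0.0818 = 0.286 rad/s; ζ = 0.476/(2·0.286) = 0.832.
The damped frequency ω_d = ω_n√(1−ζ²) = 0.159 rad/s. Then t_p = π/ω_d = 19.8 s.

t_p ≈ 19.8 s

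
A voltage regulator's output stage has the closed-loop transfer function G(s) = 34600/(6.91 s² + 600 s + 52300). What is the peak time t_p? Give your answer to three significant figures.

t_p ≈ 0.0417 s

Dividing through by 6.91: denominator becomes s² + 86.83 s + 7569.
So ω_n = √7569 = 87.0 rad/s and ζ = 86.83/(2·87.0) = 0.499.
ω_d = ω_n√(1−ζ²) = 75.4 rad/s. t_p = π/ω_d = 0.0417 s.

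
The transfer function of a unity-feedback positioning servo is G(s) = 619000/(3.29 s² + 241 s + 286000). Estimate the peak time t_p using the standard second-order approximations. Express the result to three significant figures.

t_p ≈ 0.0107 s

Dividing through by 3.29: denominator becomes s² + 73.25 s + 86930.
So ω_n = √86930 = 295 rad/s and ζ = 73.25/(2·295) = 0.124.
ω_d = ω_n√(1−ζ²) = 293 rad/s. t_p = π/ω_d = 0.0107 s.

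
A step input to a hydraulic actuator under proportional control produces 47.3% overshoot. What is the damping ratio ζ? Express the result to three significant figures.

Inverting the overshoot relation: ζ = |ln 0.473|/√(π² + ln²0.473) = 0.232.

ζ ≈ 0.232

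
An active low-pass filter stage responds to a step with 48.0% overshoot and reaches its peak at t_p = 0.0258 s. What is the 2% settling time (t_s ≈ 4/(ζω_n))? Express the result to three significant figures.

t_s ≈ 0.141 s

ζ from %OS: ζ = |ln 0.480|/√(π²+ln²0.480) = 0.228.
From t_p = π/ω_d, ω_d = π/0.0258 = 122 rad/s, so ω_n = ω_d/√(1−ζ²) = 125 rad/s.
t_s ≈ 4/(ζω_n) = 4/(0.228·125) = 0.141 s.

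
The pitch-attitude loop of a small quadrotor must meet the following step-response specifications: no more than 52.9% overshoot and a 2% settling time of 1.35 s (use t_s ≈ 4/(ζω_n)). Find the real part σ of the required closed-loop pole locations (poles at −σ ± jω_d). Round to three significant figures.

σ ≈ 2.96

The settling-time spec alone fixes σ = ζω_n = 4/t_s = 4/1.35 = 2.96.
(Overshoot then fixes ζ = 0.199 and hence ω_d = σ·√(1−ζ²)/ζ = 14.6 rad/s.)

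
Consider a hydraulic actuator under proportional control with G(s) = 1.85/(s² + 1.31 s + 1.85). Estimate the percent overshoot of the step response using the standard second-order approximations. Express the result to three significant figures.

Comparing the denominator to s² + 2ζω_n s + ω_n²: ω_n = √1.85 = 1.36 rad/s, and 2ζω_n = 1.31 so ζ = 1.31/(2·1.36) = 0.482.
%OS = 100·exp(−πζ/√(1−ζ²)) = 17.8%.

%OS ≈ 17.8%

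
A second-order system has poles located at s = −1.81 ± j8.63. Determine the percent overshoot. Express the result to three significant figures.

%OS ≈ 51.7%

With σ = 1.81, ω_d = 8.63: ω_n = √(σ²+ω_d²) = 8.82 rad/s, ζ = σ/ω_n = 0.205.
Overshoot: exp(−π·0.205/√(1−0.205²)) = 0.517, i.e. 51.7%.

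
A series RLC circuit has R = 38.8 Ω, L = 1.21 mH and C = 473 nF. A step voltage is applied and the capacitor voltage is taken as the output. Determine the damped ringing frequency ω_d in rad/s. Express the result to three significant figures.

ω_d ≈ 38600 rad/s

For a series RLC circuit (capacitor voltage as output), ω_n = 1/√(LC) = 1/√(1.21 mH · 473 nF) = 41800 rad/s.
ζ = (R/2)·√(C/L) = (38.8/2)·√(473 nF/1.21 mH) = 0.384.
ω_d = ω_n√(1−ζ²) = 38600 rad/s.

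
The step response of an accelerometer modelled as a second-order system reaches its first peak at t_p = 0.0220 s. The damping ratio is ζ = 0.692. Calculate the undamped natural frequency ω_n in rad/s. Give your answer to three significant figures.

ω_n ≈ 198 rad/s

Peak time t_p = π/ω_d, so ω_d = π/t_p = π/0.0220 = 143 rad/s.
ω_n = ω_d/√(1−ζ²) = 143/√0.521 = 198 rad/s.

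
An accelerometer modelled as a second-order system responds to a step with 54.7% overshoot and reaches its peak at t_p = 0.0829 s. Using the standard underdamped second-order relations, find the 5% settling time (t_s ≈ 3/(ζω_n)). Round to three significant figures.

From the overshoot, ζ = −ln(OS)/√(π²+ln²(OS)) = 0.189.
t_p = π/ω_d ⇒ ω_d = 37.9 rad/s; then ω_n = ω_d/√(1−ζ²) = 38.6 rad/s.
t_s ≈ 3/(ζω_n) = 3/(0.189·38.6) = 0.412 s.

t_s ≈ 0.412 s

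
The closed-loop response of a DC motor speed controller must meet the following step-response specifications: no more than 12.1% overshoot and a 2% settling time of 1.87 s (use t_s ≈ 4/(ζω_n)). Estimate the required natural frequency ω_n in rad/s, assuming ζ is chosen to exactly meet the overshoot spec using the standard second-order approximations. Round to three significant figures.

Inverting the overshoot relation: ζ = |ln 0.121|/√(π² + ln²0.121) = 0.558.
Then ω_n = 4/(ζ t_s) = 4/(0.558 × 1.87) = 3.83 rad/s.

ω_n ≈ 3.83 rad/s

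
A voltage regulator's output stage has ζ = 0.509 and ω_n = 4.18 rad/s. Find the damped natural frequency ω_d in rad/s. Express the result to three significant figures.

ω_d ≈ 3.60 rad/s

ω_d = ω_n√(1−ζ²) = 4.18·√0.741 = 3.60 rad/s.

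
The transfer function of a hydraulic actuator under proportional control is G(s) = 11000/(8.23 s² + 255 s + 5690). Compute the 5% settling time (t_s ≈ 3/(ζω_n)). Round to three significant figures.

t_s ≈ 0.194 s

Dividing through by 8.23: denominator becomes s² + 30.98 s + 691.4.
So ω_n = √691.4 = 26.3 rad/s and ζ = 30.98/(2·26.3) = 0.589.
t_s ≈ 3/(ζω_n) = 0.194 s.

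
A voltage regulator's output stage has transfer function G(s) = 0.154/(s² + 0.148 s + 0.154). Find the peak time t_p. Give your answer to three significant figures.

Comparing the denominator to s² + 2ζω_n s + ω_n²: ω_n = √0.154 = 0.392 rad/s, and 2ζω_n = 0.148 so ζ = 0.148/(2·0.392) = 0.189.
ω_d = ω_n√(1−ζ²) = 0.385 rad/s. Then t_p = π/ω_d = 8.15 s.

t_p ≈ 8.15 s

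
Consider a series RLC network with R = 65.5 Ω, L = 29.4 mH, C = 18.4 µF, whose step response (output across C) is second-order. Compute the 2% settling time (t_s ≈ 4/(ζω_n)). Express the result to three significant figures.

For a series RLC circuit (capacitor voltage as output), ω_n = 1/√(LC) = 1/√(29.4 mH · 18.4 µF) = 1360 rad/s.
ζ = (R/2)·√(C/L) = (65.5/2)·√(18.4 µF/29.4 mH) = 0.819.
t_s ≈ 4/(ζω_n) = 0.00359 s.

t_s ≈ 0.00359 s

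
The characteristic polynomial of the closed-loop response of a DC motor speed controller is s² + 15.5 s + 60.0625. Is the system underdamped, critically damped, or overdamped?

critically damped

a² − 4b = 15.5² − 4·60.0625 = 0 (repeated real root); the system is critically damped.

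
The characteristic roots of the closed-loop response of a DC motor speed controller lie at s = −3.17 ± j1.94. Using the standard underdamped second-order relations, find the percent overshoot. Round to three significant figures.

The poles are at −σ ± jω_d with σ = 3.17 and ω_d = 1.94, so ω_n = √(σ²+ω_d²) = 3.72 rad/s and ζ = σ/ω_n = 0.853.
%OS = 100 e^{−πζ/√(1−ζ²)} with ζ = 0.853 gives 0.590%.

%OS ≈ 0.590%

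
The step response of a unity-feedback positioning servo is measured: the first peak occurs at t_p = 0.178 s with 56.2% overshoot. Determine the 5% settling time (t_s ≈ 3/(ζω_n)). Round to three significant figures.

t_s ≈ 0.927 s

From the overshoot, ζ = −ln(OS)/√(π²+ln²(OS)) = 0.180.
t_p = π/ω_d ⇒ ω_d = 17.6 rad/s; then ω_n = ω_d/√(1−ζ²) = 17.9 rad/s.
t_s ≈ 3/(ζω_n) = 3/(0.180·17.9) = 0.927 s.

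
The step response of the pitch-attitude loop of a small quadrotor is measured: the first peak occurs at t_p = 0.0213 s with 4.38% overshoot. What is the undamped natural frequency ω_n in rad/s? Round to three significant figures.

ω_n ≈ 208 rad/s

ζ from %OS: ζ = |ln 0.0438|/√(π²+ln²0.0438) = 0.706.
t_p = π/ω_d ⇒ ω_d = 147 rad/s; then ω_n = ω_d/√(1−ζ²) = 208 rad/s.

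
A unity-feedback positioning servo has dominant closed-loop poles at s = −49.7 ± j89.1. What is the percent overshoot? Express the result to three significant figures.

%OS ≈ 17.3%

The poles are at −σ ± jω_d with σ = 49.7 and ω_d = 89.1, so ω_n = √(σ²+ω_d²) = 102 rad/s and ζ = σ/ω_n = 0.487.
%OS = 100·exp(−πζ/√(1−ζ²)) = 17.3%.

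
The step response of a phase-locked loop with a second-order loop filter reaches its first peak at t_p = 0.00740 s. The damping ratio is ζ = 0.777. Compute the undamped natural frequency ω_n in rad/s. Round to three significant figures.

ω_n ≈ 674 rad/s

Peak time t_p = π/ω_d, so ω_d = π/t_p = π/0.00740 = 425 rad/s.
ω_n = ω_d/√(1−ζ²) = 425/√0.396 = 674 rad/s.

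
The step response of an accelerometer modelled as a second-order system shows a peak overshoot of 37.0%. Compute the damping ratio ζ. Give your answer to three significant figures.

ζ ≈ 0.302

ζ = −ln(OS)/√(π² + (ln OS)²). With OS = 0.370, ln OS = −0.9943 and ζ = 0.9943/3.295 = 0.302.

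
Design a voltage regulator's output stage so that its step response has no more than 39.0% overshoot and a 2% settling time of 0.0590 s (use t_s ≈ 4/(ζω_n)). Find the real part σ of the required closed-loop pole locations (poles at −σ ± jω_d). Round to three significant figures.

The settling-time spec alone fixes σ = ζω_n = 4/t_s = 4/0.0590 = 67.8.
(Overshoot then fixes ζ = 0.287 and hence ω_d = σ·√(1−ζ²)/ζ = 226 rad/s.)

σ ≈ 67.8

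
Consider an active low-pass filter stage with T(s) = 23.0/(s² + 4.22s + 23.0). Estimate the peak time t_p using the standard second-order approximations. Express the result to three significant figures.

Comparing the denominator to s² + 2ζω_n s + ω_n²: ω_n = √23.0 = 4.80 rad/s, and 2ζω_n = 4.22 so ζ = 4.22/(2·4.80) = 0.440.
ω_d = ω_n√(1−ζ²) = 4.31 rad/s. Then t_p = π/ω_d = 0.729 s.

t_p ≈ 0.729 s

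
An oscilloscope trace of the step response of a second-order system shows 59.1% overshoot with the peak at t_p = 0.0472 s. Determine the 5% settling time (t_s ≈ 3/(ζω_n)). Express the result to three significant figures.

t_s ≈ 0.269 s

From the overshoot, ζ = −ln(OS)/√(π²+ln²(OS)) = 0.165.
From t_p = π/ω_d, ω_d = π/0.0472 = 66.6 rad/s, so ω_n = ω_d/√(1−ζ²) = 67.5 rad/s.
t_s ≈ 3/(ζω_n) = 3/(0.165·67.5) = 0.269 s.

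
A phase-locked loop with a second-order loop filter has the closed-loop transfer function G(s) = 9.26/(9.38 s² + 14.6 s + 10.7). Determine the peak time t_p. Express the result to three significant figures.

t_p ≈ 4.29 s

Dividing through by 9.38: denominator becomes s² + 1.557 s + 1.141.
So ω_n = √1.141 = 1.07 rad/s and ζ = 1.557/(2·1.07) = 0.729.
The damped frequency ω_d = ω_n√(1−ζ²) = 0.731 rad/s. t_p = π/ω_d = 4.29 s.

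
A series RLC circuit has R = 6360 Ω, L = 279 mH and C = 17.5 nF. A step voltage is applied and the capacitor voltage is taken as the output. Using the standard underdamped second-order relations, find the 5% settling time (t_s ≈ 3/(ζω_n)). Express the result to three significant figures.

t_s ≈ 0.000263 s

For a series RLC circuit (capacitor voltage as output), ω_n = 1/√(LC) = 1/√(279 mH · 17.5 nF) = 14300 rad/s.
ζ = (R/2)·√(C/L) = (6360/2)·√(17.5 nF/279 mH) = 0.796.
t_s ≈ 3/(ζω_n) = 0.000263 s.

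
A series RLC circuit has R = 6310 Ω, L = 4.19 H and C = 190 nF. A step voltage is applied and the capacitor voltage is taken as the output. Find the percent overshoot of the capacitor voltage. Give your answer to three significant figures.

For a series RLC circuit (capacitor voltage as output), ω_n = 1/√(LC) = 1/√(4.19 H · 190 nF) = 1120 rad/s.
ζ = (R/2)·√(C/L) = (6310/2)·√(190 nF/4.19 H) = 0.672.
Overshoot: exp(−π·0.672/√(1−0.672²)) = 0.0579, i.e. 5.79%.

%OS ≈ 5.79%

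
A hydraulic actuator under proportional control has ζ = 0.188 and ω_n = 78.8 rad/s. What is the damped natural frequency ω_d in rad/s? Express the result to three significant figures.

ω_d ≈ 77.4 rad/s

ω_d = ω_n√(1−ζ²) = 78.8·√0.965 = 77.4 rad/s.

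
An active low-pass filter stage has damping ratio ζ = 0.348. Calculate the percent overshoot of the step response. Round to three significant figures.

For an underdamped second-order system, %OS = 100·exp(−πζ/√(1−ζ²)).
πζ/√(1−ζ²) = π·0.348/√(1−0.121) = 1.166, so %OS = 100·e^(−1.166) = 31.2%.

%OS ≈ 31.2%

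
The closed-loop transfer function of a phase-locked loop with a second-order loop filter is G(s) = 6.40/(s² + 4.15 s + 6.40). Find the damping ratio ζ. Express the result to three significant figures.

ζ ≈ 0.820

Matching coefficients with s² + 2ζω_n s + ω_n² gives ω_n² = 6.40 ⇒ ω_n = 2.53 rad/s, and ζ = 4.15/(2ω_n) = 0.820.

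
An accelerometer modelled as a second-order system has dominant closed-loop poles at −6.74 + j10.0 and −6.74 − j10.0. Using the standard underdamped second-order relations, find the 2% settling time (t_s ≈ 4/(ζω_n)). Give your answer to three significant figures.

t_s ≈ 0.593 s

For poles at −σ ± jω_d, ζω_n = σ = 6.74, so t_s ≈ 4/σ = 0.593 s.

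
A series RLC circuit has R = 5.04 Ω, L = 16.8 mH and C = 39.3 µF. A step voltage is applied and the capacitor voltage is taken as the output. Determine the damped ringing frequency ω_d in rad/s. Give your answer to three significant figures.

ω_d ≈ 1220 rad/s

For a series RLC circuit (capacitor voltage as output), ω_n = 1/√(LC) = 1/√(16.8 mH · 39.3 µF) = 1230 rad/s.
ζ = (R/2)·√(C/L) = (5.04/2)·√(39.3 µF/16.8 mH) = 0.122.
ω_d = ω_n√(1−ζ²) = 1220 rad/s.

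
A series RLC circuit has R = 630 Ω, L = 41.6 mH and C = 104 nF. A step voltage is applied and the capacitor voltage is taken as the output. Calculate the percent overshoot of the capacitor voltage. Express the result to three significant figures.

For a series RLC circuit (capacitor voltage as output), ω_n = 1/√(LC) = 1/√(41.6 mH · 104 nF) = 15200 rad/s.
ζ = (R/2)·√(C/L) = (630/2)·√(104 nF/41.6 mH) = 0.498.
%OS = 100 e^{−πζ/√(1−ζ²)} with ζ = 0.498 gives 16.5%.

%OS ≈ 16.5%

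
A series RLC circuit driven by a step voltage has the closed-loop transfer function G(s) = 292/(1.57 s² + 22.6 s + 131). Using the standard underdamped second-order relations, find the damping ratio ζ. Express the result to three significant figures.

ζ ≈ 0.788

Dividing through by 1.57: denominator becomes s² + 14.39 s + 83.44.
So ω_n = √83.44 = 9.13 rad/s and ζ = 14.39/(2·9.13) = 0.788.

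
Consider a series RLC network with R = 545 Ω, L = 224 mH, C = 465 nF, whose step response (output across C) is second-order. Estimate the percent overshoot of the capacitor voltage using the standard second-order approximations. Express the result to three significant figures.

%OS ≈ 26.2%

For a series RLC circuit (capacitor voltage as output), ω_n = 1/√(LC) = 1/√(224 mH · 465 nF) = 3100 rad/s.
ζ = (R/2)·√(C/L) = (545/2)·√(465 nF/224 mH) = 0.393.
Overshoot: exp(−π·0.393/√(1−0.393²)) = 0.262, i.e. 26.2%.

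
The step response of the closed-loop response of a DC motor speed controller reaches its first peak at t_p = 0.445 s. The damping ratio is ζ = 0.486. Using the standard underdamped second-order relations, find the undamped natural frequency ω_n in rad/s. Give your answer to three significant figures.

ω_n ≈ 8.08 rad/s

Peak time t_p = π/ω_d, so ω_d = π/t_p = π/0.445 = 7.06 rad/s.
ω_n = ω_d/√(1−ζ²) = 7.06/√0.764 = 8.08 rad/s.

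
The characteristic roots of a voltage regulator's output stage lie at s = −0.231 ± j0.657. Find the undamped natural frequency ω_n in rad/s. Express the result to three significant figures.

The poles are at −σ ± jω_d with σ = 0.231 and ω_d = 0.657, so ω_n = √(σ²+ω_d²) = 0.696 rad/s and ζ = σ/ω_n = 0.332.

ω_n ≈ 0.696 rad/s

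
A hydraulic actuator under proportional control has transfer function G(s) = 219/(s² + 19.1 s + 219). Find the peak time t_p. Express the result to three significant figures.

ω_n = √219 = 14.8 rad/s; ζ = 19.1/(2·14.8) = 0.645.
The damped frequency ω_d = ω_n√(1−ζ²) = 11.3 rad/s. Then t_p = π/ω_d = 0.278 s.

t_p ≈ 0.278 s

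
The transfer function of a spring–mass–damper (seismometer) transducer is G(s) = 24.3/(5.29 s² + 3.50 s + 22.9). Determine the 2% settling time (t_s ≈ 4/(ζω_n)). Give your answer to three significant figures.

t_s ≈ 12.1 s

Dividing through by 5.29: denominator becomes s² + 0.6616 s + 4.329.
So ω_n = √4.329 = 2.08 rad/s and ζ = 0.6616/(2·2.08) = 0.159.
t_s ≈ 4/(ζω_n) = 12.1 s.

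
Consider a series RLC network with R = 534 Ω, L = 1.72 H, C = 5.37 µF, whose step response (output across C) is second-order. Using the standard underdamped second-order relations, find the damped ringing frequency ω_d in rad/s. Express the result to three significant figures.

ω_d ≈ 290 rad/s

For a series RLC circuit (capacitor voltage as output), ω_n = 1/√(LC) = 1/√(1.72 H · 5.37 µF) = 329 rad/s.
ζ = (R/2)·√(C/L) = (534/2)·√(5.37 µF/1.72 H) = 0.472.
The damped frequency ω_d = ω_n√(1−ζ²) = 290 rad/s.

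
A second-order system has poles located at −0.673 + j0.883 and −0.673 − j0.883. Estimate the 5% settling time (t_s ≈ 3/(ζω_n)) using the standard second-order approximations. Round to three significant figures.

t_s ≈ 4.46 s

For poles at −σ ± jω_d, ζω_n = σ = 0.673, so t_s ≈ 3/σ = 4.46 s.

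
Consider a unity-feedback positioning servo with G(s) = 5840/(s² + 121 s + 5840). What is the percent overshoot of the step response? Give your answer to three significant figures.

%OS ≈ 1.71%

Comparing the denominator to s² + 2ζω_n s + ω_n²: ω_n = √5840 = 76.4 rad/s, and 2ζω_n = 121 so ζ = 121/(2·76.4) = 0.792.
%OS = 100 e^{−πζ/√(1−ζ²)} with ζ = 0.792 gives 1.71%.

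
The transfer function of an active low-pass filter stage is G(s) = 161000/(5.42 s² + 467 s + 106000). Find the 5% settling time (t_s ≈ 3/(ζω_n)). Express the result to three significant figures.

t_s ≈ 0.0696 s

Dividing through by 5.42: denominator becomes s² + 86.16 s + 19560.
So ω_n = √19560 = 140 rad/s and ζ = 86.16/(2·140) = 0.308.
t_s ≈ 3/(ζω_n) = 0.0696 s.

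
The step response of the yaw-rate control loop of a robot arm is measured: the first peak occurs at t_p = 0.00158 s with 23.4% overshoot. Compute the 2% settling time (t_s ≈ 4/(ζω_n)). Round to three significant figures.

From the overshoot, ζ = −ln(OS)/√(π²+ln²(OS)) = 0.420.
From t_p = π/ω_d, ω_d = π/0.00158 = 1990 rad/s, so ω_n = ω_d/√(1−ζ²) = 2190 rad/s.
t_s ≈ 4/(ζω_n) = 4/(0.420·2190) = 0.00435 s.

t_s ≈ 0.00435 s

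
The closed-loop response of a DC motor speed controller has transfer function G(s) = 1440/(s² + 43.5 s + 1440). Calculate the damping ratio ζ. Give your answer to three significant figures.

ζ ≈ 0.573

Comparing the denominator to s² + 2ζω_n s + ω_n²: ω_n = √1440 = 37.9 rad/s, and 2ζω_n = 43.5 so ζ = 43.5/(2·37.9) = 0.573.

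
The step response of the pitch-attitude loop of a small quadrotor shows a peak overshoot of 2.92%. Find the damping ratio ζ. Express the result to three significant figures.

ζ ≈ 0.747

From %OS = 100·exp(−πζ/√(1−ζ²)), invert to get ζ = −ln(OS)/√(π² + ln²(OS)) with OS = 0.0292.
−ln 0.0292 = 3.534, so ζ = 3.534/√(π² + 12.49) = 0.747.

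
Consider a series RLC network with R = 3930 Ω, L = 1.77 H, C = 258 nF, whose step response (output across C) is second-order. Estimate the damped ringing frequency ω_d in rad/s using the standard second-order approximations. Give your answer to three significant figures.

For a series RLC circuit (capacitor voltage as output), ω_n = 1/√(LC) = 1/√(1.77 H · 258 nF) = 1480 rad/s.
ζ = (R/2)·√(C/L) = (3930/2)·√(258 nF/1.77 H) = 0.750.
The damped frequency ω_d = ω_n√(1−ζ²) = 978 rad/s.

ω_d ≈ 978 rad/s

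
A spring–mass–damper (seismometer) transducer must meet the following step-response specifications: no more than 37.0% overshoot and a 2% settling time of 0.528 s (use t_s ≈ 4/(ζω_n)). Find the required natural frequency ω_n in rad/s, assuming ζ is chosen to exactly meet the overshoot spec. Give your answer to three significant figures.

From %OS = 100·exp(−πζ/√(1−ζ²)), invert to get ζ = −ln(OS)/√(π² + ln²(OS)) with OS = 0.370.
−ln 0.370 = 0.9943, so ζ = 0.9943/√(π² + 0.9885) = 0.302.
Then ω_n = 4/(ζ t_s) = 4/(0.302 × 0.528) = 25.1 rad/s.

ω_n ≈ 25.1 rad/s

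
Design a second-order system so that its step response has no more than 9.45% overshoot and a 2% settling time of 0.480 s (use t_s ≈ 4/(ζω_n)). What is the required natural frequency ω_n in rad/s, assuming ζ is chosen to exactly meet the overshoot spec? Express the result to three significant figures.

ζ = −ln(OS)/√(π² + (ln OS)²). With OS = 0.0945, ln OS = −2.359 and ζ = 2.359/3.929 = 0.600.
From t_s ≈ 4/(ζω_n): ω_n = 4/(ζ·t_s) = 4/(0.600·0.480) = 13.9 rad/s.

ω_n ≈ 13.9 rad/s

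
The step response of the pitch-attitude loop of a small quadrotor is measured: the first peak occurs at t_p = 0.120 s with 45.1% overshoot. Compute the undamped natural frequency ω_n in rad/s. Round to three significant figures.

The overshoot fixes ζ = −ln(OS)/√(π²+ln²(OS)) = 0.246.
From t_p = π/ω_d, ω_d = π/0.120 = 26.2 rad/s, so ω_n = ω_d/√(1−ζ²) = 27.0 rad/s.

ω_n ≈ 27.0 rad/s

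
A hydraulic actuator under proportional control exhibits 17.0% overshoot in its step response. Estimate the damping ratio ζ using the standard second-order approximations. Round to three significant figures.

Inverting the overshoot relation: ζ = |ln 0.170|/√(π² + ln²0.170) = 0.491.

ζ ≈ 0.491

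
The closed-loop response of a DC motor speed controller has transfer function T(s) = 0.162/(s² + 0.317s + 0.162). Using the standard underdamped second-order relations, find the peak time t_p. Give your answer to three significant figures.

t_p ≈ 8.49 s

Comparing the denominator to s² + 2ζω_n s + ω_n²: ω_n = √0.162 = 0.402 rad/s, and 2ζω_n = 0.317 so ζ = 0.317/(2·0.402) = 0.394.
ω_d = 0.402·√(1 − 0.394²) = 0.370 rad/s. Then t_p = π/ω_d = 8.49 s.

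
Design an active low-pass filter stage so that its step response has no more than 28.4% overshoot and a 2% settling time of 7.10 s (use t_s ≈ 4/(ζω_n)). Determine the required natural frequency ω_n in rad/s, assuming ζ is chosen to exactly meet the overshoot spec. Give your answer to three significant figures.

Inverting the overshoot relation: ζ = |ln 0.284|/√(π² + ln²0.284) = 0.372.
Then ω_n = 4/(ζ t_s) = 4/(0.372 × 7.10) = 1.51 rad/s.

ω_n ≈ 1.51 rad/s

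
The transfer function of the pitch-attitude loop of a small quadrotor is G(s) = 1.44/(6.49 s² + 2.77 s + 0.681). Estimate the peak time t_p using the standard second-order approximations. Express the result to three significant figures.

t_p ≈ 12.9 s

Dividing through by 6.49: denominator becomes s² + 0.4268 s + 0.1049.
So ω_n = √0.1049 = 0.324 rad/s and ζ = 0.4268/(2·0.324) = 0.659.
The damped frequency ω_d = ω_n√(1−ζ²) = 0.244 rad/s. t_p = π/ω_d = 12.9 s.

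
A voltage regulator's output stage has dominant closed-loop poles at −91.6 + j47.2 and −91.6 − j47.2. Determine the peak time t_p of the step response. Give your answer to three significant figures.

t_p = π/ω_d with ω_d = 47.2 (the imaginary part), so t_p = 0.0666 s.

t_p ≈ 0.0666 s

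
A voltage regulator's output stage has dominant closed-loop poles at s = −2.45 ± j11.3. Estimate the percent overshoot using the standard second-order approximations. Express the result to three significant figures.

The poles are at −σ ± jω_d with σ = 2.45 and ω_d = 11.3, so ω_n = √(σ²+ω_d²) = 11.6 rad/s and ζ = σ/ω_n = 0.212.
%OS = 100 e^{−πζ/√(1−ζ²)} with ζ = 0.212 gives 50.6%.

%OS ≈ 50.6%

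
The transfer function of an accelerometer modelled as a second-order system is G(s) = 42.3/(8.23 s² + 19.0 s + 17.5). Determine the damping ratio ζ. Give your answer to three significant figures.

Dividing through by 8.23: denominator becomes s² + 2.309 s + 2.126.
So ω_n = √2.126 = 1.46 rad/s and ζ = 2.309/(2·1.46) = 0.792.

ζ ≈ 0.792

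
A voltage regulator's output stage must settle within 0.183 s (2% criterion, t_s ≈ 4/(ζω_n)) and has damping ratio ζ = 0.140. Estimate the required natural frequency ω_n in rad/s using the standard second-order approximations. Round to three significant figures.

Rearranging t_s ≈ 4/(ζω_n) gives ω_n = 4/(ζ·t_s) = 4/(0.140 × 0.183) = 156 rad/s.

ω_n ≈ 156 rad/s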